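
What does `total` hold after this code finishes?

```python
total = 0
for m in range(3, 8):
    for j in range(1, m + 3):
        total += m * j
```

800

m=3,j=1: total = 0+3 = 3
m=3,j=2: total = 3+6 = 9
m=3,j=3: total = 9+9 = 18
m=3,j=4: total = 18+12 = 30
m=3,j=5: total = 30+15 = 45
m=4,j=1: total = 45+4 = 49
m=4,j=2: total = 49+8 = 57
m=4,j=3: total = 57+12 = 69
m=4,j=4: total = 69+16 = 85
m=4,j=5: total = 85+20 = 105
m=4,j=6: total = 105+24 = 129
m=5,j=1: total = 129+5 = 134
m=5,j=2: total = 134+10 = 144
m=5,j=3: total = 144+15 = 159
m=5,j=4: total = 159+20 = 179
m=5,j=5: total = 179+25 = 204
m=5,j=6: total = 204+30 = 234
m=5,j=7: total = 234+35 = 269
m=6,j=1: total = 269+6 = 275
m=6,j=2: total = 275+12 = 287
m=6,j=3: total = 287+18 = 305
m=6,j=4: total = 305+24 = 329
m=6,j=5: total = 329+30 = 359
m=6,j=6: total = 359+36 = 395
m=6,j=7: total = 395+42 = 437
m=6,j=8: total = 437+48 = 485
m=7,j=1: total = 485+7 = 492
m=7,j=2: total = 492+14 = 506
m=7,j=3: total = 506+21 = 527
m=7,j=4: total = 527+28 = 555
m=7,j=5: total = 555+35 = 590
m=7,j=6: total = 590+42 = 632
m=7,j=7: total = 632+49 = 681
m=7,j=8: total = 681+56 = 737
m=7,j=9: total = 737+63 = 800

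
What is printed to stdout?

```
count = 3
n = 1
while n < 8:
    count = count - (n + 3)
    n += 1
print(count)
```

-46

n=1: count = 3-4 = -1
n=2: count = (-1)-5 = -6
n=3: count = (-6)-6 = -12
n=4: count = (-12)-7 = -19
n=5: count = (-19)-8 = -27
n=6: count = (-27)-9 = -36
n=7: count = (-36)-10 = -46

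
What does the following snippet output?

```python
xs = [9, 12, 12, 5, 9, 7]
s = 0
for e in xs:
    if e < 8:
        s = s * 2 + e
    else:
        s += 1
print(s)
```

e=9: not <8, s = 0+1 = 1
e=12: not <8, s = 1+1 = 2
e=12: not <8, s = 2+1 = 3
e=5: <8, s = 3*2+5 = 11
e=9: not <8, s = 11+1 = 12
e=7: <8, s = 12*2+7 = 31

31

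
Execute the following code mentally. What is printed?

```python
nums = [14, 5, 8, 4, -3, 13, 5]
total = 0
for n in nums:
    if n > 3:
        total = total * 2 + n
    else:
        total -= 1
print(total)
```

n=14: >3, total = 0*2+14 = 14
n=5: >3, total = 14*2+5 = 33
n=8: >3, total = 33*2+8 = 74
n=4: >3, total = 74*2+4 = 152
n=-3: not >3, total = 152-1 = 151
n=13: >3, total = 151*2+13 = 315
n=5: >3, total = 315*2+5 = 635

635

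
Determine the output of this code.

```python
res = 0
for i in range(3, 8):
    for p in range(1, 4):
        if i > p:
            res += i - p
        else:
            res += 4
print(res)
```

49

i=3,p=1: 3>1, res = 0+2 = 2
i=3,p=2: 3>2, res = 2+1 = 3
i=3,p=3: not 3>3, res = 3+4 = 7
i=4,p=1: 4>1, res = 7+3 = 10
i=4,p=2: 4>2, res = 10+2 = 12
i=4,p=3: 4>3, res = 12+1 = 13
i=5,p=1: 5>1, res = 13+4 = 17
i=5,p=2: 5>2, res = 17+3 = 20
i=5,p=3: 5>3, res = 20+2 = 22
i=6,p=1: 6>1, res = 22+5 = 27
i=6,p=2: 6>2, res = 27+4 = 31
i=6,p=3: 6>3, res = 31+3 = 34
i=7,p=1: 7>1, res = 34+6 = 40
i=7,p=2: 7>2, res = 40+5 = 45
i=7,p=3: 7>3, res = 45+4 = 49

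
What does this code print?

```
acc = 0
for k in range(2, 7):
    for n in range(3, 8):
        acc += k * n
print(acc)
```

500

k=2,n=3: acc = 0+6 = 6
k=2,n=4: acc = 6+8 = 14
k=2,n=5: acc = 14+10 = 24
k=2,n=6: acc = 24+12 = 36
k=2,n=7: acc = 36+14 = 50
k=3,n=3: acc = 50+9 = 59
k=3,n=4: acc = 59+12 = 71
k=3,n=5: acc = 71+15 = 86
k=3,n=6: acc = 86+18 = 104
k=3,n=7: acc = 104+21 = 125
k=4,n=3: acc = 125+12 = 137
k=4,n=4: acc = 137+16 = 153
k=4,n=5: acc = 153+20 = 173
k=4,n=6: acc = 173+24 = 197
k=4,n=7: acc = 197+28 = 225
k=5,n=3: acc = 225+15 = 240
k=5,n=4: acc = 240+20 = 260
k=5,n=5: acc = 260+25 = 285
k=5,n=6: acc = 285+30 = 315
k=5,n=7: acc = 315+35 = 350
k=6,n=3: acc = 350+18 = 368
k=6,n=4: acc = 368+24 = 392
k=6,n=5: acc = 392+30 = 422
k=6,n=6: acc = 422+36 = 458
k=6,n=7: acc = 458+42 = 500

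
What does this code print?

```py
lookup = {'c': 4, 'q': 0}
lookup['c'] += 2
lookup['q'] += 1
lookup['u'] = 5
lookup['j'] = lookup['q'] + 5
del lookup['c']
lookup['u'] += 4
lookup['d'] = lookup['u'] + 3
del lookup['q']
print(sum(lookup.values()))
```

27

lookup['c'] = 4+2 = 6 → {'c': 6, 'q': 0}
lookup['q'] = 0+1 = 1 → {'c': 6, 'q': 1}
lookup['u'] = 5 → {'c': 6, 'q': 1, 'u': 5}
lookup['j'] = lookup['q']+5 = 6 → {'c': 6, 'q': 1, 'u': 5, 'j': 6}
del 'c' → {'q': 1, 'u': 5, 'j': 6}
lookup['u'] = 5+4 = 9 → {'q': 1, 'u': 9, 'j': 6}
lookup['d'] = lookup['u']+3 = 12 → {'q': 1, 'u': 9, 'j': 6, 'd': 12}
del 'q' → {'u': 9, 'j': 6, 'd': 12}
sum of values = 27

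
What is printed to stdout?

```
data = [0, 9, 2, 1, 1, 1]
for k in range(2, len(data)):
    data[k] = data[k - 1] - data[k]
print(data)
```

k=2: data[2] = 9-2 = 7 → [0, 9, 7, 1, 1, 1]
k=3: data[3] = 7-1 = 6 → [0, 9, 7, 6, 1, 1]
k=4: data[4] = 6-1 = 5 → [0, 9, 7, 6, 5, 1]
k=5: data[5] = 5-1 = 4 → [0, 9, 7, 6, 5, 4]

[0, 9, 7, 6, 5, 4]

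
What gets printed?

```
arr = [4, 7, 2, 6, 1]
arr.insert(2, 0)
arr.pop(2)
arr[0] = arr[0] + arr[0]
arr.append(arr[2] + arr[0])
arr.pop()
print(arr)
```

insert 0 at 2 → [4, 7, 0, 2, 6, 1]
pop(2) removes 0 → [4, 7, 2, 6, 1]
arr[0] = arr[0]+arr[0] = 4+4 = 8 → [8, 7, 2, 6, 1]
append arr[2]+arr[0] = 2+8 = 10 → [8, 7, 2, 6, 1, 10]
pop() removes 10 → [8, 7, 2, 6, 1]

[8, 7, 2, 6, 1]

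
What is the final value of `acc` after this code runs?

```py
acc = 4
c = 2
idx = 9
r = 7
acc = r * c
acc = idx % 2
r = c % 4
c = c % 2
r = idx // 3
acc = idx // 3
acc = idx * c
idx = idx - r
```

0

acc = 7*2 = 14
acc = 9%2 = 1
r = 2%4 = 2
c = 2%2 = 0
r = 9//3 = 3
acc = 9//3 = 3
acc = 9*0 = 0
idx = 9-3 = 6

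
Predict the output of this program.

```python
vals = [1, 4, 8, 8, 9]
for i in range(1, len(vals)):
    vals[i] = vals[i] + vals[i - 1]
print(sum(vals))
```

i=1: vals[1] = 4+1 = 5 → [1, 5, 8, 8, 9]
i=2: vals[2] = 8+5 = 13 → [1, 5, 13, 8, 9]
i=3: vals[3] = 8+13 = 21 → [1, 5, 13, 21, 9]
i=4: vals[4] = 9+21 = 30 → [1, 5, 13, 21, 30]
sum = 70

70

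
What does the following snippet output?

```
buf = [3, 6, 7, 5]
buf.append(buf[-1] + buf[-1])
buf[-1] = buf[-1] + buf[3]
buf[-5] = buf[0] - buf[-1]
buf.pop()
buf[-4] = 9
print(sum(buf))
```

append buf[-1]+buf[-1] = 5+5 = 10 → [3, 6, 7, 5, 10]
buf[-1] = buf[-1]+buf[3] = 10+5 = 15 → [3, 6, 7, 5, 15]
buf[-5] = buf[0]-buf[-1] = 3-15 = -12 → [-12, 6, 7, 5, 15]
pop() removes 15 → [-12, 6, 7, 5]
buf[-4] = 9 → [9, 6, 7, 5]
sum = 27

27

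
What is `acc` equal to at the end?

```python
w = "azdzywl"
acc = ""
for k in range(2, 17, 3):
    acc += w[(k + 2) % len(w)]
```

k=2: add w[4]='y' → 'y'
k=5: add w[0]='a' → 'ya'
k=8: add w[3]='z' → 'yaz'
k=11: add w[6]='l' → 'yazl'
k=14: add w[2]='d' → 'yazld'

'yazld'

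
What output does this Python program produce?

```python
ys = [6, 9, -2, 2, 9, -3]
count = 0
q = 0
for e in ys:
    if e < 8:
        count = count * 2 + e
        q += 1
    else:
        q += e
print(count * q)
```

e=6: <8, count = 0*2+6 = 6; q=1
e=9: not <8; q=10
e=-2: <8, count = 6*2+(-2) = 10; q=11
e=2: <8, count = 10*2+2 = 22; q=12
e=9: not <8; q=21
e=-3: <8, count = 22*2+(-3) = 41; q=22
count*q = 41*22 = 902

902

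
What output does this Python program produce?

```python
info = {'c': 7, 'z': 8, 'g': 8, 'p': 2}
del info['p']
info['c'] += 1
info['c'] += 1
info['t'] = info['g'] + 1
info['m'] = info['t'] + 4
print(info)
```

del 'p' → {'c': 7, 'z': 8, 'g': 8}
info['c'] = 7+1 = 8 → {'c': 8, 'z': 8, 'g': 8}
info['c'] = 8+1 = 9 → {'c': 9, 'z': 8, 'g': 8}
info['t'] = info['g']+1 = 9 → {'c': 9, 'z': 8, 'g': 8, 't': 9}
info['m'] = info['t']+4 = 13 → {'c': 9, 'z': 8, 'g': 8, 't': 9, 'm': 13}

{'c': 9, 'z': 8, 'g': 8, 't': 9, 'm': 13}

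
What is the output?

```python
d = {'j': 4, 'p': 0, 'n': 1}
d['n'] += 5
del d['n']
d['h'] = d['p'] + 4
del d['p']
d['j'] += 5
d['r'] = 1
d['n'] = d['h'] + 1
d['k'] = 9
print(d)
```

{'j': 9, 'h': 4, 'r': 1, 'n': 5, 'k': 9}

d['n'] = 1+5 = 6 → {'j': 4, 'p': 0, 'n': 6}
del 'n' → {'j': 4, 'p': 0}
d['h'] = d['p']+4 = 4 → {'j': 4, 'p': 0, 'h': 4}
del 'p' → {'j': 4, 'h': 4}
d['j'] = 4+5 = 9 → {'j': 9, 'h': 4}
d['r'] = 1 → {'j': 9, 'h': 4, 'r': 1}
d['n'] = d['h']+1 = 5 → {'j': 9, 'h': 4, 'r': 1, 'n': 5}
d['k'] = 9 → {'j': 9, 'h': 4, 'r': 1, 'n': 5, 'k': 9}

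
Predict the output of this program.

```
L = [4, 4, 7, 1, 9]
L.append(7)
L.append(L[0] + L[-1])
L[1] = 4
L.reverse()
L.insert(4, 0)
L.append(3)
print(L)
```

append 7 → [4, 4, 7, 1, 9, 7]
append L[0]+L[-1] = 4+7 = 11 → [4, 4, 7, 1, 9, 7, 11]
L[1] = 4 → [4, 4, 7, 1, 9, 7, 11]
reverse → [11, 7, 9, 1, 7, 4, 4]
insert 0 at 4 → [11, 7, 9, 1, 0, 7, 4, 4]
append 3 → [11, 7, 9, 1, 0, 7, 4, 4, 3]

[11, 7, 9, 1, 0, 7, 4, 4, 3]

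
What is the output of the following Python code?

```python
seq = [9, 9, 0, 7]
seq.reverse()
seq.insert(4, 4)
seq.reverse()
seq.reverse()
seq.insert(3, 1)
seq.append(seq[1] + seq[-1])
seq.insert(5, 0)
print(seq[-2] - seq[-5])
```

3

reverse → [7, 0, 9, 9]
insert 4 at 4 → [7, 0, 9, 9, 4]
reverse → [4, 9, 9, 0, 7]
reverse → [7, 0, 9, 9, 4]
insert 1 at 3 → [7, 0, 9, 1, 9, 4]
append seq[1]+seq[-1] = 0+4 = 4 → [7, 0, 9, 1, 9, 4, 4]
insert 0 at 5 → [7, 0, 9, 1, 9, 0, 4, 4]
seq[-2]-seq[-5] = 4-1 = 3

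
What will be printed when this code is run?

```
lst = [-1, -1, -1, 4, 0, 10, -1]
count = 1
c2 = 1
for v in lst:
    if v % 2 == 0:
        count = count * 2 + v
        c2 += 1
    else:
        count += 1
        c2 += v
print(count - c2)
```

v=-1: not even, count = 1+1 = 2; c2=0
v=-1: not even, count = 2+1 = 3; c2=-1
v=-1: not even, count = 3+1 = 4; c2=-2
v=4: even, count = 4*2+4 = 12; c2=-1
v=0: even, count = 12*2+0 = 24; c2=0
v=10: even, count = 24*2+10 = 58; c2=1
v=-1: not even, count = 58+1 = 59; c2=0
count-c2 = 59-0 = 59

59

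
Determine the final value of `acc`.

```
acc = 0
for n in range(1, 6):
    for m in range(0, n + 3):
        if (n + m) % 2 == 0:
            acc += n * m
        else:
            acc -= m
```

n=1,m=0: odd sum, acc = 0-0 = 0
n=1,m=1: even sum, acc = 0+1 = 1
n=1,m=2: odd sum, acc = 1-2 = -1
n=1,m=3: even sum, acc = (-1)+3 = 2
n=2,m=0: even sum, acc = 2+0 = 2
n=2,m=1: odd sum, acc = 2-1 = 1
n=2,m=2: even sum, acc = 1+4 = 5
n=2,m=3: odd sum, acc = 5-3 = 2
n=2,m=4: even sum, acc = 2+8 = 10
n=3,m=0: odd sum, acc = 10-0 = 10
n=3,m=1: even sum, acc = 10+3 = 13
n=3,m=2: odd sum, acc = 13-2 = 11
n=3,m=3: even sum, acc = 11+9 = 20
n=3,m=4: odd sum, acc = 20-4 = 16
n=3,m=5: even sum, acc = 16+15 = 31
n=4,m=0: even sum, acc = 31+0 = 31
n=4,m=1: odd sum, acc = 31-1 = 30
n=4,m=2: even sum, acc = 30+8 = 38
n=4,m=3: odd sum, acc = 38-3 = 35
n=4,m=4: even sum, acc = 35+16 = 51
n=4,m=5: odd sum, acc = 51-5 = 46
n=4,m=6: even sum, acc = 46+24 = 70
n=5,m=0: odd sum, acc = 70-0 = 70
n=5,m=1: even sum, acc = 70+5 = 75
n=5,m=2: odd sum, acc = 75-2 = 73
n=5,m=3: even sum, acc = 73+15 = 88
n=5,m=4: odd sum, acc = 88-4 = 84
n=5,m=5: even sum, acc = 84+25 = 109
n=5,m=6: odd sum, acc = 109-6 = 103
n=5,m=7: even sum, acc = 103+35 = 138

138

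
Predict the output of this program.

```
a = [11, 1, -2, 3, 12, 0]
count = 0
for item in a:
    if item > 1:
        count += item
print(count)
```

item=11: >1, count = 0+11 = 11
item=1: not >1
item=-2: not >1
item=3: >1, count = 11+3 = 14
item=12: >1, count = 14+12 = 26
item=0: not >1

26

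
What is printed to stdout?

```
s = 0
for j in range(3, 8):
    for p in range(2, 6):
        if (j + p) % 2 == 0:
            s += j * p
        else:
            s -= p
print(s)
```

j=3,p=2: odd sum, s = 0-2 = -2
j=3,p=3: even sum, s = (-2)+9 = 7
j=3,p=4: odd sum, s = 7-4 = 3
j=3,p=5: even sum, s = 3+15 = 18
j=4,p=2: even sum, s = 18+8 = 26
j=4,p=3: odd sum, s = 26-3 = 23
j=4,p=4: even sum, s = 23+16 = 39
j=4,p=5: odd sum, s = 39-5 = 34
j=5,p=2: odd sum, s = 34-2 = 32
j=5,p=3: even sum, s = 32+15 = 47
j=5,p=4: odd sum, s = 47-4 = 43
j=5,p=5: even sum, s = 43+25 = 68
j=6,p=2: even sum, s = 68+12 = 80
j=6,p=3: odd sum, s = 80-3 = 77
j=6,p=4: even sum, s = 77+24 = 101
j=6,p=5: odd sum, s = 101-5 = 96
j=7,p=2: odd sum, s = 96-2 = 94
j=7,p=3: even sum, s = 94+21 = 115
j=7,p=4: odd sum, s = 115-4 = 111
j=7,p=5: even sum, s = 111+35 = 146

146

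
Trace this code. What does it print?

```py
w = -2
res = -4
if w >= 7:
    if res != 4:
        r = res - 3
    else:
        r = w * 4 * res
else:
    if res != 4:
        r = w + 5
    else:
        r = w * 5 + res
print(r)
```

3

w=-2, res=-4
w >= 7 is False; res != 4 is True
→ r = w + 5 = 3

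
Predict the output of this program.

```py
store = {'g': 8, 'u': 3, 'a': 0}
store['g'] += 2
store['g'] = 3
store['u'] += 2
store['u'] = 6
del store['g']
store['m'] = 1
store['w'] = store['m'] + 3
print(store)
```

store['g'] = 8+2 = 10 → {'g': 10, 'u': 3, 'a': 0}
store['g'] = 3 → {'g': 3, 'u': 3, 'a': 0}
store['u'] = 3+2 = 5 → {'g': 3, 'u': 5, 'a': 0}
store['u'] = 6 → {'g': 3, 'u': 6, 'a': 0}
del 'g' → {'u': 6, 'a': 0}
store['m'] = 1 → {'u': 6, 'a': 0, 'm': 1}
store['w'] = store['m']+3 = 4 → {'u': 6, 'a': 0, 'm': 1, 'w': 4}

{'u': 6, 'a': 0, 'm': 1, 'w': 4}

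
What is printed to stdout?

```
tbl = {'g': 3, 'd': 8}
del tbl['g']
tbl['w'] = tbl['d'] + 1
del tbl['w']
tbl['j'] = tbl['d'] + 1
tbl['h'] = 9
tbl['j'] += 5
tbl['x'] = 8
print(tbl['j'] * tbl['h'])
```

del 'g' → {'d': 8}
tbl['w'] = tbl['d']+1 = 9 → {'d': 8, 'w': 9}
del 'w' → {'d': 8}
tbl['j'] = tbl['d']+1 = 9 → {'d': 8, 'j': 9}
tbl['h'] = 9 → {'d': 8, 'j': 9, 'h': 9}
tbl['j'] = 9+5 = 14 → {'d': 8, 'j': 14, 'h': 9}
tbl['x'] = 8 → {'d': 8, 'j': 14, 'h': 9, 'x': 8}
tbl['j']*tbl['h'] = 14*9 = 126

126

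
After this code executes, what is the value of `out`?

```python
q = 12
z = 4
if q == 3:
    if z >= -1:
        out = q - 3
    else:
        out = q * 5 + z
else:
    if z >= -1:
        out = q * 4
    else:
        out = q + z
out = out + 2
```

q=12, z=4
q == 3 is False; z >= -1 is True
→ out = q * 4 = 48
out = 48+2 = 50

50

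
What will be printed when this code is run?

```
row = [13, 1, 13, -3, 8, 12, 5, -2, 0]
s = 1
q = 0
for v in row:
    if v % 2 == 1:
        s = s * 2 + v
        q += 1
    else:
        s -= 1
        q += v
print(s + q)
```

v=13: odd, s = 1*2+13 = 15; q=1
v=1: odd, s = 15*2+1 = 31; q=2
v=13: odd, s = 31*2+13 = 75; q=3
v=-3: odd, s = 75*2+(-3) = 147; q=4
v=8: not odd, s = 147-1 = 146; q=12
v=12: not odd, s = 146-1 = 145; q=24
v=5: odd, s = 145*2+5 = 295; q=25
v=-2: not odd, s = 295-1 = 294; q=23
v=0: not odd, s = 294-1 = 293; q=23
s+q = 293+23 = 316

316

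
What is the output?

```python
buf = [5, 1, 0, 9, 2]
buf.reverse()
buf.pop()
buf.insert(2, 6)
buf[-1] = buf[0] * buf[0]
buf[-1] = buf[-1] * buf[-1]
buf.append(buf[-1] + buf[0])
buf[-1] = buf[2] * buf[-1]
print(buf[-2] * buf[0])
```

32

reverse → [2, 9, 0, 1, 5]
pop() removes 5 → [2, 9, 0, 1]
insert 6 at 2 → [2, 9, 6, 0, 1]
buf[-1] = buf[0]*buf[0] = 2*2 = 4 → [2, 9, 6, 0, 4]
buf[-1] = buf[-1]*buf[-1] = 4*4 = 16 → [2, 9, 6, 0, 16]
append buf[-1]+buf[0] = 16+2 = 18 → [2, 9, 6, 0, 16, 18]
buf[-1] = buf[2]*buf[-1] = 6*18 = 108 → [2, 9, 6, 0, 16, 108]
buf[-2]*buf[0] = 16*2 = 32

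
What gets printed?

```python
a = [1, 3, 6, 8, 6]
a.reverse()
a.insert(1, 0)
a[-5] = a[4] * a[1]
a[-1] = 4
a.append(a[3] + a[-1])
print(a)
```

reverse → [6, 8, 6, 3, 1]
insert 0 at 1 → [6, 0, 8, 6, 3, 1]
a[-5] = a[4]*a[1] = 3*0 = 0 → [6, 0, 8, 6, 3, 1]
a[-1] = 4 → [6, 0, 8, 6, 3, 4]
append a[3]+a[-1] = 6+4 = 10 → [6, 0, 8, 6, 3, 4, 10]

[6, 0, 8, 6, 3, 4, 10]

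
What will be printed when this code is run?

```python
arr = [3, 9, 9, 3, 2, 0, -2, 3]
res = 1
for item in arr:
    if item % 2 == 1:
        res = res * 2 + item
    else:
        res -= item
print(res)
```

item=3: odd, res = 1*2+3 = 5
item=9: odd, res = 5*2+9 = 19
item=9: odd, res = 19*2+9 = 47
item=3: odd, res = 47*2+3 = 97
item=2: not odd, res = 97-2 = 95
item=0: not odd, res = 95-0 = 95
item=-2: not odd, res = 95-(-2) = 97
item=3: odd, res = 97*2+3 = 197

197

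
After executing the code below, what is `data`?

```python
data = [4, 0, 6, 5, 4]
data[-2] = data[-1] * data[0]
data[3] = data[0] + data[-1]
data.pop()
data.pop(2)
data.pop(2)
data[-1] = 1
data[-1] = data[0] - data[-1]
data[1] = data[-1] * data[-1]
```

[4, 9]

data[-2] = data[-1]*data[0] = 4*4 = 16 → [4, 0, 6, 16, 4]
data[3] = data[0]+data[-1] = 4+4 = 8 → [4, 0, 6, 8, 4]
pop() removes 4 → [4, 0, 6, 8]
pop(2) removes 6 → [4, 0, 8]
pop(2) removes 8 → [4, 0]
data[-1] = 1 → [4, 1]
data[-1] = data[0]-data[-1] = 4-1 = 3 → [4, 3]
data[1] = data[-1]*data[-1] = 3*3 = 9 → [4, 9]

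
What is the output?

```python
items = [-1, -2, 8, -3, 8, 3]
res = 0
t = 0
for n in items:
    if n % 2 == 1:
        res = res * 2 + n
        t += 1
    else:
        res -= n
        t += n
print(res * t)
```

n=-1: odd, res = 0*2+(-1) = -1; t=1
n=-2: not odd, res = (-1)-(-2) = 1; t=-1
n=8: not odd, res = 1-8 = -7; t=7
n=-3: odd, res = (-7)*2+(-3) = -17; t=8
n=8: not odd, res = (-17)-8 = -25; t=16
n=3: odd, res = (-25)*2+3 = -47; t=17
res*t = (-47)*17 = -799

-799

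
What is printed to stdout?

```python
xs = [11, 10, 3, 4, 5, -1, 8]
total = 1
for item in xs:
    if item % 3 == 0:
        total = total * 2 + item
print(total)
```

item=11: not %3==0
item=10: not %3==0
item=3: %3==0, total = 1*2+3 = 5
item=4: not %3==0
item=5: not %3==0
item=-1: not %3==0
item=8: not %3==0

5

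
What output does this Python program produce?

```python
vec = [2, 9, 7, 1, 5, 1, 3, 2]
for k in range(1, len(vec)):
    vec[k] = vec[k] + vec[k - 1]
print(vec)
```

[2, 11, 18, 19, 24, 25, 28, 30]

k=1: vec[1] = 9+2 = 11 → [2, 11, 7, 1, 5, 1, 3, 2]
k=2: vec[2] = 7+11 = 18 → [2, 11, 18, 1, 5, 1, 3, 2]
k=3: vec[3] = 1+18 = 19 → [2, 11, 18, 19, 5, 1, 3, 2]
k=4: vec[4] = 5+19 = 24 → [2, 11, 18, 19, 24, 1, 3, 2]
k=5: vec[5] = 1+24 = 25 → [2, 11, 18, 19, 24, 25, 3, 2]
k=6: vec[6] = 3+25 = 28 → [2, 11, 18, 19, 24, 25, 28, 2]
k=7: vec[7] = 2+28 = 30 → [2, 11, 18, 19, 24, 25, 28, 30]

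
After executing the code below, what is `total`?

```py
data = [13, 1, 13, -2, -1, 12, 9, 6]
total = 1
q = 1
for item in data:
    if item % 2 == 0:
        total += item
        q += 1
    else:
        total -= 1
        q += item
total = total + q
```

51

item=13: not even, total = 1-1 = 0; q=14
item=1: not even, total = 0-1 = -1; q=15
item=13: not even, total = (-1)-1 = -2; q=28
item=-2: even, total = (-2)+(-2) = -4; q=29
item=-1: not even, total = (-4)-1 = -5; q=28
item=12: even, total = (-5)+12 = 7; q=29
item=9: not even, total = 7-1 = 6; q=38
item=6: even, total = 6+6 = 12; q=39
total+q = 12+39 = 51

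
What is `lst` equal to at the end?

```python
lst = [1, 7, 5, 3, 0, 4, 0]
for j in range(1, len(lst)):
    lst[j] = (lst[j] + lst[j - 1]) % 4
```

j=1: lst[1] = (7+1)%4 = 0 → [1, 0, 5, 3, 0, 4, 0]
j=2: lst[2] = (5+0)%4 = 1 → [1, 0, 1, 3, 0, 4, 0]
j=3: lst[3] = (3+1)%4 = 0 → [1, 0, 1, 0, 0, 4, 0]
j=4: lst[4] = (0+0)%4 = 0 → [1, 0, 1, 0, 0, 4, 0]
j=5: lst[5] = (4+0)%4 = 0 → [1, 0, 1, 0, 0, 0, 0]
j=6: lst[6] = (0+0)%4 = 0 → [1, 0, 1, 0, 0, 0, 0]

[1, 0, 1, 0, 0, 0, 0]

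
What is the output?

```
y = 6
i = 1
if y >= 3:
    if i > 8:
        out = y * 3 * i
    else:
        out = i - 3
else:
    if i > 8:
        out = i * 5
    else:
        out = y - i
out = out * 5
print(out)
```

-10

y=6, i=1
y >= 3 is True; i > 8 is False
→ out = i - 3 = -2
out = (-2)*5 = -10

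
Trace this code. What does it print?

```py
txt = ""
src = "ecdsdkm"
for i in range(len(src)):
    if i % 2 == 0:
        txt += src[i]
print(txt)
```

eddm

i=0: add 'e' → 'e'
i=1: skip
i=2: add 'd' → 'ed'
i=3: skip
i=4: add 'd' → 'edd'
i=5: skip
i=6: add 'm' → 'eddm'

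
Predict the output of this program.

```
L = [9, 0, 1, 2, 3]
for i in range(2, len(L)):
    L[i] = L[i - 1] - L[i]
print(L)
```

i=2: L[2] = 0-1 = -1 → [9, 0, -1, 2, 3]
i=3: L[3] = (-1)-2 = -3 → [9, 0, -1, -3, 3]
i=4: L[4] = (-3)-3 = -6 → [9, 0, -1, -3, -6]

[9, 0, -1, -3, -6]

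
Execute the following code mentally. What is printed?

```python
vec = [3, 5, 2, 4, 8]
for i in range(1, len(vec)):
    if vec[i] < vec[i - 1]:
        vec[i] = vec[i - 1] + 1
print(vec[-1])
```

i=1: 5>=3, unchanged → [3, 5, 2, 4, 8]
i=2: 2<5, vec[2] = 5+1 = 6 → [3, 5, 6, 4, 8]
i=3: 4<6, vec[3] = 6+1 = 7 → [3, 5, 6, 7, 8]
i=4: 8>=7, unchanged → [3, 5, 6, 7, 8]

8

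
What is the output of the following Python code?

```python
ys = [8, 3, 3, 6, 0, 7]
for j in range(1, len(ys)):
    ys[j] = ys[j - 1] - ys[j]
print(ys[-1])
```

-11

j=1: ys[1] = 8-3 = 5 → [8, 5, 3, 6, 0, 7]
j=2: ys[2] = 5-3 = 2 → [8, 5, 2, 6, 0, 7]
j=3: ys[3] = 2-6 = -4 → [8, 5, 2, -4, 0, 7]
j=4: ys[4] = (-4)-0 = -4 → [8, 5, 2, -4, -4, 7]
j=5: ys[5] = (-4)-7 = -11 → [8, 5, 2, -4, -4, -11]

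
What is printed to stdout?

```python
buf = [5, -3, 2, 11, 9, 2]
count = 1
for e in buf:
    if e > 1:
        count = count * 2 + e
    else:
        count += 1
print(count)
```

208

e=5: >1, count = 1*2+5 = 7
e=-3: not >1, count = 7+1 = 8
e=2: >1, count = 8*2+2 = 18
e=11: >1, count = 18*2+11 = 47
e=9: >1, count = 47*2+9 = 103
e=2: >1, count = 103*2+2 = 208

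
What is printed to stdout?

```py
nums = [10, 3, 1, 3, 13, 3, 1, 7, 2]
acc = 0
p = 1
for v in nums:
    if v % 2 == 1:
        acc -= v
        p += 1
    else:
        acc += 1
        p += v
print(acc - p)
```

-49

v=10: not odd, acc = 0+1 = 1; p=11
v=3: odd, acc = 1-3 = -2; p=12
v=1: odd, acc = (-2)-1 = -3; p=13
v=3: odd, acc = (-3)-3 = -6; p=14
v=13: odd, acc = (-6)-13 = -19; p=15
v=3: odd, acc = (-19)-3 = -22; p=16
v=1: odd, acc = (-22)-1 = -23; p=17
v=7: odd, acc = (-23)-7 = -30; p=18
v=2: not odd, acc = (-30)+1 = -29; p=20
acc-p = (-29)-20 = -49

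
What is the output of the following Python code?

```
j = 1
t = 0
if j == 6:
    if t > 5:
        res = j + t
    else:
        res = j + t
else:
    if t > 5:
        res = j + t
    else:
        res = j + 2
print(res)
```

j=1, t=0
j == 6 is False; t > 5 is False
→ res = j + 2 = 3

3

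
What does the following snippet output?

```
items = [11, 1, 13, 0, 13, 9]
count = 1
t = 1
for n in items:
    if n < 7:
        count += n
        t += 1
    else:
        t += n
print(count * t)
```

n=11: not <7; t=12
n=1: <7, count = 1+1 = 2; t=13
n=13: not <7; t=26
n=0: <7, count = 2+0 = 2; t=27
n=13: not <7; t=40
n=9: not <7; t=49
count*t = 2*49 = 98

98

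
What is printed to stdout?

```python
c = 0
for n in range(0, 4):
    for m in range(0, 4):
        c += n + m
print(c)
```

n=0,m=0: c = 0+0 = 0
n=0,m=1: c = 0+1 = 1
n=0,m=2: c = 1+2 = 3
n=0,m=3: c = 3+3 = 6
n=1,m=0: c = 6+1 = 7
n=1,m=1: c = 7+2 = 9
n=1,m=2: c = 9+3 = 12
n=1,m=3: c = 12+4 = 16
n=2,m=0: c = 16+2 = 18
n=2,m=1: c = 18+3 = 21
n=2,m=2: c = 21+4 = 25
n=2,m=3: c = 25+5 = 30
n=3,m=0: c = 30+3 = 33
n=3,m=1: c = 33+4 = 37
n=3,m=2: c = 37+5 = 42
n=3,m=3: c = 42+6 = 48

48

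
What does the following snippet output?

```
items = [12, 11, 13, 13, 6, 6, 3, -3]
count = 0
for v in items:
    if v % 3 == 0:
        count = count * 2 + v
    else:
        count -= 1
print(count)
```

v=12: %3==0, count = 0*2+12 = 12
v=11: not %3==0, count = 12-1 = 11
v=13: not %3==0, count = 11-1 = 10
v=13: not %3==0, count = 10-1 = 9
v=6: %3==0, count = 9*2+6 = 24
v=6: %3==0, count = 24*2+6 = 54
v=3: %3==0, count = 54*2+3 = 111
v=-3: %3==0, count = 111*2+(-3) = 219

219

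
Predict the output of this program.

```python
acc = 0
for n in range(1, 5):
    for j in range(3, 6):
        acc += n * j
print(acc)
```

120

n=1,j=3: acc = 0+3 = 3
n=1,j=4: acc = 3+4 = 7
n=1,j=5: acc = 7+5 = 12
n=2,j=3: acc = 12+6 = 18
n=2,j=4: acc = 18+8 = 26
n=2,j=5: acc = 26+10 = 36
n=3,j=3: acc = 36+9 = 45
n=3,j=4: acc = 45+12 = 57
n=3,j=5: acc = 57+15 = 72
n=4,j=3: acc = 72+12 = 84
n=4,j=4: acc = 84+16 = 100
n=4,j=5: acc = 100+20 = 120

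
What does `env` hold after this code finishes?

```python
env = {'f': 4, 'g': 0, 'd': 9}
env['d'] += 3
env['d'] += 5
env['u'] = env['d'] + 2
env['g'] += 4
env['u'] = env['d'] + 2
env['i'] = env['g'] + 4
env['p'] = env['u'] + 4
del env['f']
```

env['d'] = 9+3 = 12 → {'f': 4, 'g': 0, 'd': 12}
env['d'] = 12+5 = 17 → {'f': 4, 'g': 0, 'd': 17}
env['u'] = env['d']+2 = 19 → {'f': 4, 'g': 0, 'd': 17, 'u': 19}
env['g'] = 0+4 = 4 → {'f': 4, 'g': 4, 'd': 17, 'u': 19}
env['u'] = env['d']+2 = 19 → {'f': 4, 'g': 4, 'd': 17, 'u': 19}
env['i'] = env['g']+4 = 8 → {'f': 4, 'g': 4, 'd': 17, 'u': 19, 'i': 8}
env['p'] = env['u']+4 = 23 → {'f': 4, 'g': 4, 'd': 17, 'u': 19, 'i': 8, 'p': 23}
del 'f' → {'g': 4, 'd': 17, 'u': 19, 'i': 8, 'p': 23}

{'g': 4, 'd': 17, 'u': 19, 'i': 8, 'p': 23}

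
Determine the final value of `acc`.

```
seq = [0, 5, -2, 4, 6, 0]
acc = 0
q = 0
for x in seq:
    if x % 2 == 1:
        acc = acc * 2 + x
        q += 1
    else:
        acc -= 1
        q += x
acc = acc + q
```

x=0: not odd, acc = 0-1 = -1; q=0
x=5: odd, acc = (-1)*2+5 = 3; q=1
x=-2: not odd, acc = 3-1 = 2; q=-1
x=4: not odd, acc = 2-1 = 1; q=3
x=6: not odd, acc = 1-1 = 0; q=9
x=0: not odd, acc = 0-1 = -1; q=9
acc+q = (-1)+9 = 8

8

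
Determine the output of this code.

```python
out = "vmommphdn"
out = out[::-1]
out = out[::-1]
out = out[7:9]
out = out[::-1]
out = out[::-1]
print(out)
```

dn

reverse → 'ndhpmmomv'
reverse → 'vmommphdn'
slice [7:9] → 'dn'
reverse → 'nd'
reverse → 'dn'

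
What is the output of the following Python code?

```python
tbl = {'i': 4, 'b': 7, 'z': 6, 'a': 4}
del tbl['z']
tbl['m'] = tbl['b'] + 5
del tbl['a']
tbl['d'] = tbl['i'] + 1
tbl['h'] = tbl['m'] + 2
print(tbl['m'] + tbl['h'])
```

del 'z' → {'i': 4, 'b': 7, 'a': 4}
tbl['m'] = tbl['b']+5 = 12 → {'i': 4, 'b': 7, 'a': 4, 'm': 12}
del 'a' → {'i': 4, 'b': 7, 'm': 12}
tbl['d'] = tbl['i']+1 = 5 → {'i': 4, 'b': 7, 'm': 12, 'd': 5}
tbl['h'] = tbl['m']+2 = 14 → {'i': 4, 'b': 7, 'm': 12, 'd': 5, 'h': 14}
tbl['m']+tbl['h'] = 12+14 = 26

26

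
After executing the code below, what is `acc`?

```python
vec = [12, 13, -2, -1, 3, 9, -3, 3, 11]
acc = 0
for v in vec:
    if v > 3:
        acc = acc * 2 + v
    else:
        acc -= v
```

177

v=12: >3, acc = 0*2+12 = 12
v=13: >3, acc = 12*2+13 = 37
v=-2: not >3, acc = 37-(-2) = 39
v=-1: not >3, acc = 39-(-1) = 40
v=3: not >3, acc = 40-3 = 37
v=9: >3, acc = 37*2+9 = 83
v=-3: not >3, acc = 83-(-3) = 86
v=3: not >3, acc = 86-3 = 83
v=11: >3, acc = 83*2+11 = 177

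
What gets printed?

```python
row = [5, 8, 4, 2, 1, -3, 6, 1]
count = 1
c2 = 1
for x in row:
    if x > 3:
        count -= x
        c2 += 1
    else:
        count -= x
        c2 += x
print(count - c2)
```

-29

x=5: >3, count = 1-5 = -4; c2=2
x=8: >3, count = (-4)-8 = -12; c2=3
x=4: >3, count = (-12)-4 = -16; c2=4
x=2: not >3, count = (-16)-2 = -18; c2=6
x=1: not >3, count = (-18)-1 = -19; c2=7
x=-3: not >3, count = (-19)-(-3) = -16; c2=4
x=6: >3, count = (-16)-6 = -22; c2=5
x=1: not >3, count = (-22)-1 = -23; c2=6
count-c2 = (-23)-6 = -29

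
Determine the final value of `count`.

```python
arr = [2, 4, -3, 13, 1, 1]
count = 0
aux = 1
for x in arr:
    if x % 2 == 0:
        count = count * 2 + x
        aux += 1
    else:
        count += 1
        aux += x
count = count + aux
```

27

x=2: even, count = 0*2+2 = 2; aux=2
x=4: even, count = 2*2+4 = 8; aux=3
x=-3: not even, count = 8+1 = 9; aux=0
x=13: not even, count = 9+1 = 10; aux=13
x=1: not even, count = 10+1 = 11; aux=14
x=1: not even, count = 11+1 = 12; aux=15
count+aux = 12+15 = 27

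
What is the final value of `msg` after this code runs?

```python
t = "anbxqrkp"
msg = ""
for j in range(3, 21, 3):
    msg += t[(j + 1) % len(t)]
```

'qpbrax'

j=3: add t[4]='q' → 'q'
j=6: add t[7]='p' → 'qp'
j=9: add t[2]='b' → 'qpb'
j=12: add t[5]='r' → 'qpbr'
j=15: add t[0]='a' → 'qpbra'
j=18: add t[3]='x' → 'qpbrax'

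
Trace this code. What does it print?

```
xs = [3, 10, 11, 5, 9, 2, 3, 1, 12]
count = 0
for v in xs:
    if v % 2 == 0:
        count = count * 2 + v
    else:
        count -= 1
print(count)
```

v=3: not even, count = 0-1 = -1
v=10: even, count = (-1)*2+10 = 8
v=11: not even, count = 8-1 = 7
v=5: not even, count = 7-1 = 6
v=9: not even, count = 6-1 = 5
v=2: even, count = 5*2+2 = 12
v=3: not even, count = 12-1 = 11
v=1: not even, count = 11-1 = 10
v=12: even, count = 10*2+12 = 32

32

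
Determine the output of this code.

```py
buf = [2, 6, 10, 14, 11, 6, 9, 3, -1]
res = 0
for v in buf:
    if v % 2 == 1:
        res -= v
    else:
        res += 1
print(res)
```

-17

v=2: not odd, res = 0+1 = 1
v=6: not odd, res = 1+1 = 2
v=10: not odd, res = 2+1 = 3
v=14: not odd, res = 3+1 = 4
v=11: odd, res = 4-11 = -7
v=6: not odd, res = (-7)+1 = -6
v=9: odd, res = (-6)-9 = -15
v=3: odd, res = (-15)-3 = -18
v=-1: odd, res = (-18)-(-1) = -17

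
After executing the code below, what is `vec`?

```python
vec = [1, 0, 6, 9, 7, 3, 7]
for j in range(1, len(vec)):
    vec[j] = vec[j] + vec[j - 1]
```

[1, 1, 7, 16, 23, 26, 33]

j=1: vec[1] = 0+1 = 1 → [1, 1, 6, 9, 7, 3, 7]
j=2: vec[2] = 6+1 = 7 → [1, 1, 7, 9, 7, 3, 7]
j=3: vec[3] = 9+7 = 16 → [1, 1, 7, 16, 7, 3, 7]
j=4: vec[4] = 7+16 = 23 → [1, 1, 7, 16, 23, 3, 7]
j=5: vec[5] = 3+23 = 26 → [1, 1, 7, 16, 23, 26, 7]
j=6: vec[6] = 7+26 = 33 → [1, 1, 7, 16, 23, 26, 33]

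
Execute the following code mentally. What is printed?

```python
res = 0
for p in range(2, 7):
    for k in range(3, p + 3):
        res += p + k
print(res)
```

p=2,k=3: res = 0+5 = 5
p=2,k=4: res = 5+6 = 11
p=3,k=3: res = 11+6 = 17
p=3,k=4: res = 17+7 = 24
p=3,k=5: res = 24+8 = 32
p=4,k=3: res = 32+7 = 39
p=4,k=4: res = 39+8 = 47
p=4,k=5: res = 47+9 = 56
p=4,k=6: res = 56+10 = 66
p=5,k=3: res = 66+8 = 74
p=5,k=4: res = 74+9 = 83
p=5,k=5: res = 83+10 = 93
p=5,k=6: res = 93+11 = 104
p=5,k=7: res = 104+12 = 116
p=6,k=3: res = 116+9 = 125
p=6,k=4: res = 125+10 = 135
p=6,k=5: res = 135+11 = 146
p=6,k=6: res = 146+12 = 158
p=6,k=7: res = 158+13 = 171
p=6,k=8: res = 171+14 = 185

185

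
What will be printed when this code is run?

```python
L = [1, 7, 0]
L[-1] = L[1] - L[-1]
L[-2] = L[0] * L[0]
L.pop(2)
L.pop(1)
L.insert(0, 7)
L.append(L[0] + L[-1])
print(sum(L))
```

16

L[-1] = L[1]-L[-1] = 7-0 = 7 → [1, 7, 7]
L[-2] = L[0]*L[0] = 1*1 = 1 → [1, 1, 7]
pop(2) removes 7 → [1, 1]
pop(1) removes 1 → [1]
insert 7 at 0 → [7, 1]
append L[0]+L[-1] = 7+1 = 8 → [7, 1, 8]
sum = 16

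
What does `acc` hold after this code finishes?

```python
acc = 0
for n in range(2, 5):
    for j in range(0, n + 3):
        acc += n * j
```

149

n=2,j=0: acc = 0+0 = 0
n=2,j=1: acc = 0+2 = 2
n=2,j=2: acc = 2+4 = 6
n=2,j=3: acc = 6+6 = 12
n=2,j=4: acc = 12+8 = 20
n=3,j=0: acc = 20+0 = 20
n=3,j=1: acc = 20+3 = 23
n=3,j=2: acc = 23+6 = 29
n=3,j=3: acc = 29+9 = 38
n=3,j=4: acc = 38+12 = 50
n=3,j=5: acc = 50+15 = 65
n=4,j=0: acc = 65+0 = 65
n=4,j=1: acc = 65+4 = 69
n=4,j=2: acc = 69+8 = 77
n=4,j=3: acc = 77+12 = 89
n=4,j=4: acc = 89+16 = 105
n=4,j=5: acc = 105+20 = 125
n=4,j=6: acc = 125+24 = 149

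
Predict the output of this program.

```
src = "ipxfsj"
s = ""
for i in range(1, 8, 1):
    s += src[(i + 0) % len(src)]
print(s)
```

pxfsjip

i=1: add src[1]='p' → 'p'
i=2: add src[2]='x' → 'px'
i=3: add src[3]='f' → 'pxf'
i=4: add src[4]='s' → 'pxfs'
i=5: add src[5]='j' → 'pxfsj'
i=6: add src[0]='i' → 'pxfsji'
i=7: add src[1]='p' → 'pxfsjip'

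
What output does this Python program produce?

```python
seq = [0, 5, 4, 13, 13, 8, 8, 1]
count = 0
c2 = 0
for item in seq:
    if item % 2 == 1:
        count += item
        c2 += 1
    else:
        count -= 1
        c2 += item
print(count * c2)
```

672

item=0: not odd, count = 0-1 = -1; c2=0
item=5: odd, count = (-1)+5 = 4; c2=1
item=4: not odd, count = 4-1 = 3; c2=5
item=13: odd, count = 3+13 = 16; c2=6
item=13: odd, count = 16+13 = 29; c2=7
item=8: not odd, count = 29-1 = 28; c2=15
item=8: not odd, count = 28-1 = 27; c2=23
item=1: odd, count = 27+1 = 28; c2=24
count*c2 = 28*24 = 672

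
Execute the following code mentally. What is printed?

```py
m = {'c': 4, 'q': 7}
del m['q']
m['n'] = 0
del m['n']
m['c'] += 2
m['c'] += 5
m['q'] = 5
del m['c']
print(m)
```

del 'q' → {'c': 4}
m['n'] = 0 → {'c': 4, 'n': 0}
del 'n' → {'c': 4}
m['c'] = 4+2 = 6 → {'c': 6}
m['c'] = 6+5 = 11 → {'c': 11}
m['q'] = 5 → {'c': 11, 'q': 5}
del 'c' → {'q': 5}

{'q': 5}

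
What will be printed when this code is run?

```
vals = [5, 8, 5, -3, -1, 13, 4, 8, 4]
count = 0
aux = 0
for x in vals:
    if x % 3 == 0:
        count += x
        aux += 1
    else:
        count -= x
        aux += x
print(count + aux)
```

-2

x=5: not %3==0, count = 0-5 = -5; aux=5
x=8: not %3==0, count = (-5)-8 = -13; aux=13
x=5: not %3==0, count = (-13)-5 = -18; aux=18
x=-3: %3==0, count = (-18)+(-3) = -21; aux=19
x=-1: not %3==0, count = (-21)-(-1) = -20; aux=18
x=13: not %3==0, count = (-20)-13 = -33; aux=31
x=4: not %3==0, count = (-33)-4 = -37; aux=35
x=8: not %3==0, count = (-37)-8 = -45; aux=43
x=4: not %3==0, count = (-45)-4 = -49; aux=47
count+aux = (-49)+47 = -2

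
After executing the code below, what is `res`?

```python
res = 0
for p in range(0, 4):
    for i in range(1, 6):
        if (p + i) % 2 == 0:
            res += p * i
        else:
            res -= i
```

p=0,i=1: odd sum, res = 0-1 = -1
p=0,i=2: even sum, res = (-1)+0 = -1
p=0,i=3: odd sum, res = (-1)-3 = -4
p=0,i=4: even sum, res = (-4)+0 = -4
p=0,i=5: odd sum, res = (-4)-5 = -9
p=1,i=1: even sum, res = (-9)+1 = -8
p=1,i=2: odd sum, res = (-8)-2 = -10
p=1,i=3: even sum, res = (-10)+3 = -7
p=1,i=4: odd sum, res = (-7)-4 = -11
p=1,i=5: even sum, res = (-11)+5 = -6
p=2,i=1: odd sum, res = (-6)-1 = -7
p=2,i=2: even sum, res = (-7)+4 = -3
p=2,i=3: odd sum, res = (-3)-3 = -6
p=2,i=4: even sum, res = (-6)+8 = 2
p=2,i=5: odd sum, res = 2-5 = -3
p=3,i=1: even sum, res = (-3)+3 = 0
p=3,i=2: odd sum, res = 0-2 = -2
p=3,i=3: even sum, res = (-2)+9 = 7
p=3,i=4: odd sum, res = 7-4 = 3
p=3,i=5: even sum, res = 3+15 = 18

18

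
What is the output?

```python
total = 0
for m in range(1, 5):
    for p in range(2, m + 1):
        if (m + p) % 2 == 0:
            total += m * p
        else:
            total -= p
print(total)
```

32

m=2,p=2: even sum, total = 0+4 = 4
m=3,p=2: odd sum, total = 4-2 = 2
m=3,p=3: even sum, total = 2+9 = 11
m=4,p=2: even sum, total = 11+8 = 19
m=4,p=3: odd sum, total = 19-3 = 16
m=4,p=4: even sum, total = 16+16 = 32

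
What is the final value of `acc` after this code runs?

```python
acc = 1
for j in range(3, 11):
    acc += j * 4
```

j=3: acc = 1+3*4 = 13
j=4: acc = 13+4*4 = 29
j=5: acc = 29+5*4 = 49
j=6: acc = 49+6*4 = 73
j=7: acc = 73+7*4 = 101
j=8: acc = 101+8*4 = 133
j=9: acc = 133+9*4 = 169
j=10: acc = 169+10*4 = 209

209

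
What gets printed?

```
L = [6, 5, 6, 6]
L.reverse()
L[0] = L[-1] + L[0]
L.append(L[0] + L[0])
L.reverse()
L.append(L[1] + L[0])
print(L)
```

reverse → [6, 6, 5, 6]
L[0] = L[-1]+L[0] = 6+6 = 12 → [12, 6, 5, 6]
append L[0]+L[0] = 12+12 = 24 → [12, 6, 5, 6, 24]
reverse → [24, 6, 5, 6, 12]
append L[1]+L[0] = 6+24 = 30 → [24, 6, 5, 6, 12, 30]

[24, 6, 5, 6, 12, 30]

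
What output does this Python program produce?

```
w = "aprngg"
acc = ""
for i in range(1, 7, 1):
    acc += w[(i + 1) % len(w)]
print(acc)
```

i=1: add w[2]='r' → 'r'
i=2: add w[3]='n' → 'rn'
i=3: add w[4]='g' → 'rng'
i=4: add w[5]='g' → 'rngg'
i=5: add w[0]='a' → 'rngga'
i=6: add w[1]='p' → 'rnggap'

rnggap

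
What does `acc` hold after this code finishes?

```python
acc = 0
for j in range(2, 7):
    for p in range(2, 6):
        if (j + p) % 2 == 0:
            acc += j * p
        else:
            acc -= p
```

j=2,p=2: even sum, acc = 0+4 = 4
j=2,p=3: odd sum, acc = 4-3 = 1
j=2,p=4: even sum, acc = 1+8 = 9
j=2,p=5: odd sum, acc = 9-5 = 4
j=3,p=2: odd sum, acc = 4-2 = 2
j=3,p=3: even sum, acc = 2+9 = 11
j=3,p=4: odd sum, acc = 11-4 = 7
j=3,p=5: even sum, acc = 7+15 = 22
j=4,p=2: even sum, acc = 22+8 = 30
j=4,p=3: odd sum, acc = 30-3 = 27
j=4,p=4: even sum, acc = 27+16 = 43
j=4,p=5: odd sum, acc = 43-5 = 38
j=5,p=2: odd sum, acc = 38-2 = 36
j=5,p=3: even sum, acc = 36+15 = 51
j=5,p=4: odd sum, acc = 51-4 = 47
j=5,p=5: even sum, acc = 47+25 = 72
j=6,p=2: even sum, acc = 72+12 = 84
j=6,p=3: odd sum, acc = 84-3 = 81
j=6,p=4: even sum, acc = 81+24 = 105
j=6,p=5: odd sum, acc = 105-5 = 100

100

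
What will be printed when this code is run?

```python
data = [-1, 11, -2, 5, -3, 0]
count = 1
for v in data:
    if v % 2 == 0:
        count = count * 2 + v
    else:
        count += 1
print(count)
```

v=-1: not even, count = 1+1 = 2
v=11: not even, count = 2+1 = 3
v=-2: even, count = 3*2+(-2) = 4
v=5: not even, count = 4+1 = 5
v=-3: not even, count = 5+1 = 6
v=0: even, count = 6*2+0 = 12

12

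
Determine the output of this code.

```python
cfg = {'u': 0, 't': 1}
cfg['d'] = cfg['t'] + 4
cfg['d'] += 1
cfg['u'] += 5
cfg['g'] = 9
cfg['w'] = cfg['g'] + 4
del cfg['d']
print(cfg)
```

{'u': 5, 't': 1, 'g': 9, 'w': 13}

cfg['d'] = cfg['t']+4 = 5 → {'u': 0, 't': 1, 'd': 5}
cfg['d'] = 5+1 = 6 → {'u': 0, 't': 1, 'd': 6}
cfg['u'] = 0+5 = 5 → {'u': 5, 't': 1, 'd': 6}
cfg['g'] = 9 → {'u': 5, 't': 1, 'd': 6, 'g': 9}
cfg['w'] = cfg['g']+4 = 13 → {'u': 5, 't': 1, 'd': 6, 'g': 9, 'w': 13}
del 'd' → {'u': 5, 't': 1, 'g': 9, 'w': 13}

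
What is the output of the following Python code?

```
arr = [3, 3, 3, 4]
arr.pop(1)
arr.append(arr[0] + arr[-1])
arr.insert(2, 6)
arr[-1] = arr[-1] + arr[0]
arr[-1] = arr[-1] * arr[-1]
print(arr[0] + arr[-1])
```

103

pop(1) removes 3 → [3, 3, 4]
append arr[0]+arr[-1] = 3+4 = 7 → [3, 3, 4, 7]
insert 6 at 2 → [3, 3, 6, 4, 7]
arr[-1] = arr[-1]+arr[0] = 7+3 = 10 → [3, 3, 6, 4, 10]
arr[-1] = arr[-1]*arr[-1] = 10*10 = 100 → [3, 3, 6, 4, 100]
arr[0]+arr[-1] = 3+100 = 103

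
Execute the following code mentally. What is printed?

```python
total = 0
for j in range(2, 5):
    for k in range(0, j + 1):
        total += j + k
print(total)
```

57

j=2,k=0: total = 0+2 = 2
j=2,k=1: total = 2+3 = 5
j=2,k=2: total = 5+4 = 9
j=3,k=0: total = 9+3 = 12
j=3,k=1: total = 12+4 = 16
j=3,k=2: total = 16+5 = 21
j=3,k=3: total = 21+6 = 27
j=4,k=0: total = 27+4 = 31
j=4,k=1: total = 31+5 = 36
j=4,k=2: total = 36+6 = 42
j=4,k=3: total = 42+7 = 49
j=4,k=4: total = 49+8 = 57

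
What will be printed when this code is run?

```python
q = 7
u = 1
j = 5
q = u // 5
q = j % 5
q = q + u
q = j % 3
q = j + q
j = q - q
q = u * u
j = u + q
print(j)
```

2

q = 1//5 = 0
q = 5%5 = 0
q = 0+1 = 1
q = 5%3 = 2
q = 5+2 = 7
j = 7-7 = 0
q = 1*1 = 1
j = 1+1 = 2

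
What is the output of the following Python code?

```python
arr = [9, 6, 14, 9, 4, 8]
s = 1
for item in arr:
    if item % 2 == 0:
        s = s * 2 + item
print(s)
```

item=9: not even
item=6: even, s = 1*2+6 = 8
item=14: even, s = 8*2+14 = 30
item=9: not even
item=4: even, s = 30*2+4 = 64
item=8: even, s = 64*2+8 = 136

136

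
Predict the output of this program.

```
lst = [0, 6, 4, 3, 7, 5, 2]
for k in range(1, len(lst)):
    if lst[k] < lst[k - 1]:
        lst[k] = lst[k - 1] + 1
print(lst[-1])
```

11

k=1: 6>=0, unchanged → [0, 6, 4, 3, 7, 5, 2]
k=2: 4<6, lst[2] = 6+1 = 7 → [0, 6, 7, 3, 7, 5, 2]
k=3: 3<7, lst[3] = 7+1 = 8 → [0, 6, 7, 8, 7, 5, 2]
k=4: 7<8, lst[4] = 8+1 = 9 → [0, 6, 7, 8, 9, 5, 2]
k=5: 5<9, lst[5] = 9+1 = 10 → [0, 6, 7, 8, 9, 10, 2]
k=6: 2<10, lst[6] = 10+1 = 11 → [0, 6, 7, 8, 9, 10, 11]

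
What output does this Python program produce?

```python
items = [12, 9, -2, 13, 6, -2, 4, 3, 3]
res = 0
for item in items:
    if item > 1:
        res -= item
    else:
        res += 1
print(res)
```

-48

item=12: >1, res = 0-12 = -12
item=9: >1, res = (-12)-9 = -21
item=-2: not >1, res = (-21)+1 = -20
item=13: >1, res = (-20)-13 = -33
item=6: >1, res = (-33)-6 = -39
item=-2: not >1, res = (-39)+1 = -38
item=4: >1, res = (-38)-4 = -42
item=3: >1, res = (-42)-3 = -45
item=3: >1, res = (-45)-3 = -48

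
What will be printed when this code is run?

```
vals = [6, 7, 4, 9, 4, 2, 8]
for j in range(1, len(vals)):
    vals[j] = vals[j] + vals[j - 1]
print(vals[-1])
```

40

j=1: vals[1] = 7+6 = 13 → [6, 13, 4, 9, 4, 2, 8]
j=2: vals[2] = 4+13 = 17 → [6, 13, 17, 9, 4, 2, 8]
j=3: vals[3] = 9+17 = 26 → [6, 13, 17, 26, 4, 2, 8]
j=4: vals[4] = 4+26 = 30 → [6, 13, 17, 26, 30, 2, 8]
j=5: vals[5] = 2+30 = 32 → [6, 13, 17, 26, 30, 32, 8]
j=6: vals[6] = 8+32 = 40 → [6, 13, 17, 26, 30, 32, 40]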